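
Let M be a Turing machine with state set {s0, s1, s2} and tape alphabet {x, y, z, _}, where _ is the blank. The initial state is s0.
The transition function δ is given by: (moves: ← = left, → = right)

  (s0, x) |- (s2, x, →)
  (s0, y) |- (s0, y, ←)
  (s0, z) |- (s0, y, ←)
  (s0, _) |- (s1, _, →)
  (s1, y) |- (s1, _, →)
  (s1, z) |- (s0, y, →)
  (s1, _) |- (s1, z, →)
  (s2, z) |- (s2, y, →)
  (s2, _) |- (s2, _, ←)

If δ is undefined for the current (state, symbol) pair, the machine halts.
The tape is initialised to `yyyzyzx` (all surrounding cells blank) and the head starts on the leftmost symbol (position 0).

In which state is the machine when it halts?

s2

state=s0 head=0 tape=_[y]yyzyzx_   (s0,y)→(s0,y,←)
state=s0 head=-1 tape=[_]yyyzyzx_   (s0,_)→(s1,_,→)
state=s1 head=0 tape=_[y]yyzyzx_   (s1,y)→(s1,_,→)
state=s1 head=1 tape=__[y]yzyzx_   (s1,y)→(s1,_,→)
state=s1 head=2 tape=___[y]zyzx_   (s1,y)→(s1,_,→)
state=s1 head=3 tape=____[z]yzx_   (s1,z)→(s0,y,→)
state=s0 head=4 tape=____y[y]zx_   (s0,y)→(s0,y,←)
state=s0 head=3 tape=____[y]yzx_   (s0,y)→(s0,y,←)
state=s0 head=2 tape=___[_]yyzx_   (s0,_)→(s1,_,→)
state=s1 head=3 tape=____[y]yzx_   (s1,y)→(s1,_,→)
state=s1 head=4 tape=_____[y]zx_   (s1,y)→(s1,_,→)
state=s1 head=5 tape=______[z]x_   (s1,z)→(s0,y,→)
state=s0 head=6 tape=______y[x]_   (s0,x)→(s2,x,→)
state=s2 head=7 tape=______yx[_]   (s2,_)→(s2,_,←)
state=s2 head=6 tape=______y[x]_
No transition is defined for (s2, x); M halts in state s2.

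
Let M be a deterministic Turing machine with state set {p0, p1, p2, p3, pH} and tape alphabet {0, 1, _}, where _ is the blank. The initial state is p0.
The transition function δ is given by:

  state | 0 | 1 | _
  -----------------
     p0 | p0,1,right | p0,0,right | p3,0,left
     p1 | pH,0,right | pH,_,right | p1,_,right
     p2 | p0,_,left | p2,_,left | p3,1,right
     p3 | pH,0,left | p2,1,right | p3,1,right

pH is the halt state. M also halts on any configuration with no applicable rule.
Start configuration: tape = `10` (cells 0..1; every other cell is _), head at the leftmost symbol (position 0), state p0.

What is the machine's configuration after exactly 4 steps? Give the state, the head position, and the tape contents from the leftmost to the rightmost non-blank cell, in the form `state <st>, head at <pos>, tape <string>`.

p0 | [1]0_   read 1 → write 0, move right, go to p0
p0 | 0[0]_   read 0 → write 1, move right, go to p0
p0 | 01[_]   read _ → write 0, move left, go to p3
p3 | 0[1]0   read 1 → write 1, move right, go to p2
p2 | 01[0]
After 4 steps: state p2, head at 2, tape 010.

state p2, head at 2, tape 010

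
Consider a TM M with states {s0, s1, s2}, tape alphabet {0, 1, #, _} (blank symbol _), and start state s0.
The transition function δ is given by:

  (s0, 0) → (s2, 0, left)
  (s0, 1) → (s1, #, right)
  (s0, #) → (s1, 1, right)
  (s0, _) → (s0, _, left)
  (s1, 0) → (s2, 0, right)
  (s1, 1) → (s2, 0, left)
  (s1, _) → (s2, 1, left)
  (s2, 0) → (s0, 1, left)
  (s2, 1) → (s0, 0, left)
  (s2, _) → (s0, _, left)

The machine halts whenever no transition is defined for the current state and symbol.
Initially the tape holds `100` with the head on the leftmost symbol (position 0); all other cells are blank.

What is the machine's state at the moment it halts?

s2

state=s0 head=0 tape=[1]00   (s0,1)→(s1,#,right)
state=s1 head=1 tape=#[0]0   (s1,0)→(s2,0,right)
state=s2 head=2 tape=#0[0]   (s2,0)→(s0,1,left)
state=s0 head=1 tape=#[0]1   (s0,0)→(s2,0,left)
state=s2 head=0 tape=[#]01
No transition is defined for (s2, #); M halts in state s2.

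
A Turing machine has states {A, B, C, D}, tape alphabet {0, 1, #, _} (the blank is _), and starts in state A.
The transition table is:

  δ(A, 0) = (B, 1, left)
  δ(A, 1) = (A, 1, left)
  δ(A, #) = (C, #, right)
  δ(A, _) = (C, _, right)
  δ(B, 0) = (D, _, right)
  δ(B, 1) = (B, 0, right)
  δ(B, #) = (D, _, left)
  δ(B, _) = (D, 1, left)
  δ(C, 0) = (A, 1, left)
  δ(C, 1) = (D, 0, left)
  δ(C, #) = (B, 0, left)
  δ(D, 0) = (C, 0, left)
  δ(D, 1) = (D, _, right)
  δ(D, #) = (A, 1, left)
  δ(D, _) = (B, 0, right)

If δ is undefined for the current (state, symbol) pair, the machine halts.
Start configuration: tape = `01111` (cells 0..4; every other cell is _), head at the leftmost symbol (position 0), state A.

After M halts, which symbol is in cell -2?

A | __[0]1111_   read 0 → write 1, move left, go to B
B | _[_]11111_   read _ → write 1, move left, go to D
D | [_]111111_   read _ → write 0, move right, go to B
B | 0[1]11111_   read 1 → write 0, move right, go to B
B | 00[1]1111_   read 1 → write 0, move right, go to B
B | 000[1]111_   read 1 → write 0, move right, go to B
B | 0000[1]11_   read 1 → write 0, move right, go to B
B | 00000[1]1_   read 1 → write 0, move right, go to B
B | 000000[1]_   read 1 → write 0, move right, go to B
B | 0000000[_]   read _ → write 1, move left, go to D
D | 000000[0]1   read 0 → write 0, move left, go to C
C | 00000[0]01   read 0 → write 1, move left, go to A
A | 0000[0]101   read 0 → write 1, move left, go to B
B | 000[0]1101   read 0 → write _, move right, go to D
D | 000_[1]101   read 1 → write _, move right, go to D
D | 000__[1]01   read 1 → write _, move right, go to D
D | 000___[0]1   read 0 → write 0, move left, go to C
C | 000__[_]01
Cell -2 holds 0 when M halts.

0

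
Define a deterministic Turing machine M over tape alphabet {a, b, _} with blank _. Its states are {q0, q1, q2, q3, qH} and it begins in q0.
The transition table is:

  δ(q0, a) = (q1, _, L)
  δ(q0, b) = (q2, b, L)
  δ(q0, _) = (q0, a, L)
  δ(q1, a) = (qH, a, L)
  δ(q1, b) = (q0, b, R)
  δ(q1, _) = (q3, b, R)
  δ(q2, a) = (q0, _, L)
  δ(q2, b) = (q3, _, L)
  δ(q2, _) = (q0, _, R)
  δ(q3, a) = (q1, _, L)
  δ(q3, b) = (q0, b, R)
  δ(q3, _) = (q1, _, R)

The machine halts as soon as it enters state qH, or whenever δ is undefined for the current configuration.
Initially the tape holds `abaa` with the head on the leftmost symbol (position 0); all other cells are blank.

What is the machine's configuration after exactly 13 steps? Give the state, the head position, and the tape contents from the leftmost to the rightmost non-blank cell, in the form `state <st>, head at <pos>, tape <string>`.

q0 | _[a]baa   read a → write _, move L, go to q1
q1 | [_]_baa   read _ → write b, move R, go to q3
q3 | b[_]baa   read _ → write _, move R, go to q1
q1 | b_[b]aa   read b → write b, move R, go to q0
q0 | b_b[a]a   read a → write _, move L, go to q1
q1 | b_[b]_a   read b → write b, move R, go to q0
q0 | b_b[_]a   read _ → write a, move L, go to q0
q0 | b_[b]aa   read b → write b, move L, go to q2
q2 | b[_]baa   read _ → write _, move R, go to q0
q0 | b_[b]aa   read b → write b, move L, go to q2
q2 | b[_]baa   read _ → write _, move R, go to q0
q0 | b_[b]aa   read b → write b, move L, go to q2
q2 | b[_]baa   read _ → write _, move R, go to q0
q0 | b_[b]aa
After 13 steps: state q0, head at 1, tape b_baa.

state q0, head at 1, tape b_baa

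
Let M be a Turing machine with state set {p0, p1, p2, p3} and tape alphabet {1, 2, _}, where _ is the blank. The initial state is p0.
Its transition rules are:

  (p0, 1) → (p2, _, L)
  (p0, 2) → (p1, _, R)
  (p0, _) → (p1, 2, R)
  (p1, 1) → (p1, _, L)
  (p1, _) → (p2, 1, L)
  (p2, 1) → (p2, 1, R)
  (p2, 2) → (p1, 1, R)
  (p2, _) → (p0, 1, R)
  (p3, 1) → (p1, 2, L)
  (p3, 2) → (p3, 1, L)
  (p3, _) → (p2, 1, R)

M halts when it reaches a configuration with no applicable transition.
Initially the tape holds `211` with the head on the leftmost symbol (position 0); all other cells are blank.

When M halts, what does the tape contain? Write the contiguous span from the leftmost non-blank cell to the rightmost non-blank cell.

state=p0 head=0 tape=_[2]11   (p0,2)→(p1,_,R)
state=p1 head=1 tape=__[1]1   (p1,1)→(p1,_,L)
state=p1 head=0 tape=_[_]_1   (p1,_)→(p2,1,L)
state=p2 head=-1 tape=[_]1_1   (p2,_)→(p0,1,R)
state=p0 head=0 tape=1[1]_1   (p0,1)→(p2,_,L)
state=p2 head=-1 tape=[1]__1   (p2,1)→(p2,1,R)
state=p2 head=0 tape=1[_]_1   (p2,_)→(p0,1,R)
state=p0 head=1 tape=11[_]1   (p0,_)→(p1,2,R)
state=p1 head=2 tape=112[1]   (p1,1)→(p1,_,L)
state=p1 head=1 tape=11[2]_
The non-blank tape span at halt is 112.

112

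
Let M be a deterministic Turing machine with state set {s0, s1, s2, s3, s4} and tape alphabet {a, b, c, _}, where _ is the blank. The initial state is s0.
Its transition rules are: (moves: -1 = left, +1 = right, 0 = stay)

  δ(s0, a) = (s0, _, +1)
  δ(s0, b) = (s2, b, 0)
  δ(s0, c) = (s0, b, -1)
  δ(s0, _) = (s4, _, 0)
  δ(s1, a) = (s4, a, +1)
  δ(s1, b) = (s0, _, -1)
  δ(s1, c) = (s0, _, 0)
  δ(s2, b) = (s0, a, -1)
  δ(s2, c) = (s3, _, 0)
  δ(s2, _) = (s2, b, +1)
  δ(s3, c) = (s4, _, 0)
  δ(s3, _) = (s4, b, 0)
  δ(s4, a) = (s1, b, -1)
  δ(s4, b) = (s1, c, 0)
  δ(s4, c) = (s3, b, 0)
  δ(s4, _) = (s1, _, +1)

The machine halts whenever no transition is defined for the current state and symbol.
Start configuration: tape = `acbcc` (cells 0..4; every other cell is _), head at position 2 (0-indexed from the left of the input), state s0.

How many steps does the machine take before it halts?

state=s0 head=2 tape=ac[b]cc_   (s0,b)→(s2,b,0)
state=s2 head=2 tape=ac[b]cc_   (s2,b)→(s0,a,-1)
state=s0 head=1 tape=a[c]acc_   (s0,c)→(s0,b,-1)
state=s0 head=0 tape=[a]bacc_   (s0,a)→(s0,_,+1)
state=s0 head=1 tape=_[b]acc_   (s0,b)→(s2,b,0)
state=s2 head=1 tape=_[b]acc_   (s2,b)→(s0,a,-1)
state=s0 head=0 tape=[_]aacc_   (s0,_)→(s4,_,0)
state=s4 head=0 tape=[_]aacc_   (s4,_)→(s1,_,+1)
state=s1 head=1 tape=_[a]acc_   (s1,a)→(s4,a,+1)
state=s4 head=2 tape=_a[a]cc_   (s4,a)→(s1,b,-1)
state=s1 head=1 tape=_[a]bcc_   (s1,a)→(s4,a,+1)
state=s4 head=2 tape=_a[b]cc_   (s4,b)→(s1,c,0)
state=s1 head=2 tape=_a[c]cc_   (s1,c)→(s0,_,0)
state=s0 head=2 tape=_a[_]cc_   (s0,_)→(s4,_,0)
state=s4 head=2 tape=_a[_]cc_   (s4,_)→(s1,_,+1)
state=s1 head=3 tape=_a_[c]c_   (s1,c)→(s0,_,0)
state=s0 head=3 tape=_a_[_]c_   (s0,_)→(s4,_,0)
state=s4 head=3 tape=_a_[_]c_   (s4,_)→(s1,_,+1)
state=s1 head=4 tape=_a__[c]_   (s1,c)→(s0,_,0)
state=s0 head=4 tape=_a__[_]_   (s0,_)→(s4,_,0)
state=s4 head=4 tape=_a__[_]_   (s4,_)→(s1,_,+1)
state=s1 head=5 tape=_a___[_]
M halts after 21 transitions.

21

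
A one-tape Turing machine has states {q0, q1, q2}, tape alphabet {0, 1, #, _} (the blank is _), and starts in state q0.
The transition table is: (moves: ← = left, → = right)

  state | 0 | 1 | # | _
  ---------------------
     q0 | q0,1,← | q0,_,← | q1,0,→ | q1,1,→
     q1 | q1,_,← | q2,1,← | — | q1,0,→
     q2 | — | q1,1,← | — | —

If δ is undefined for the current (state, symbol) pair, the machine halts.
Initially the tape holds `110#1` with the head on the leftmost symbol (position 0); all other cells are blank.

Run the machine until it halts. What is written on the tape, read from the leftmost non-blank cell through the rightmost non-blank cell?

q0 | _[1]10#1   read 1 → write _, move ←, go to q0
q0 | [_]_10#1   read _ → write 1, move →, go to q1
q1 | 1[_]10#1   read _ → write 0, move →, go to q1
q1 | 10[1]0#1   read 1 → write 1, move ←, go to q2
q2 | 1[0]10#1
The non-blank tape span at halt is 1010#1.

1010#1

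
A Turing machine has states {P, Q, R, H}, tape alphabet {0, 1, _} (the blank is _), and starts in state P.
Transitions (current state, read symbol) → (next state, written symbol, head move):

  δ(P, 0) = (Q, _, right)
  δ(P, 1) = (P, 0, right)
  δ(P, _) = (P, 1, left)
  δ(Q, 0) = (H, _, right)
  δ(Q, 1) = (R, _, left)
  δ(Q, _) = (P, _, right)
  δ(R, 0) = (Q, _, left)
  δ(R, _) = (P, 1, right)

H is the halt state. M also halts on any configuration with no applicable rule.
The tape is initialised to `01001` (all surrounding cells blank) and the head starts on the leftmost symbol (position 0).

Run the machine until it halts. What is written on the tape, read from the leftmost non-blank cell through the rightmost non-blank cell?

state=P head=0 tape=[0]1001   (P,0)→(Q,_,right)
state=Q head=1 tape=_[1]001   (Q,1)→(R,_,left)
state=R head=0 tape=[_]_001   (R,_)→(P,1,right)
state=P head=1 tape=1[_]001   (P,_)→(P,1,left)
state=P head=0 tape=[1]1001   (P,1)→(P,0,right)
state=P head=1 tape=0[1]001   (P,1)→(P,0,right)
state=P head=2 tape=00[0]01   (P,0)→(Q,_,right)
state=Q head=3 tape=00_[0]1   (Q,0)→(H,_,right)
state=H head=4 tape=00__[1]
The non-blank tape span at halt is 00__1.

00__1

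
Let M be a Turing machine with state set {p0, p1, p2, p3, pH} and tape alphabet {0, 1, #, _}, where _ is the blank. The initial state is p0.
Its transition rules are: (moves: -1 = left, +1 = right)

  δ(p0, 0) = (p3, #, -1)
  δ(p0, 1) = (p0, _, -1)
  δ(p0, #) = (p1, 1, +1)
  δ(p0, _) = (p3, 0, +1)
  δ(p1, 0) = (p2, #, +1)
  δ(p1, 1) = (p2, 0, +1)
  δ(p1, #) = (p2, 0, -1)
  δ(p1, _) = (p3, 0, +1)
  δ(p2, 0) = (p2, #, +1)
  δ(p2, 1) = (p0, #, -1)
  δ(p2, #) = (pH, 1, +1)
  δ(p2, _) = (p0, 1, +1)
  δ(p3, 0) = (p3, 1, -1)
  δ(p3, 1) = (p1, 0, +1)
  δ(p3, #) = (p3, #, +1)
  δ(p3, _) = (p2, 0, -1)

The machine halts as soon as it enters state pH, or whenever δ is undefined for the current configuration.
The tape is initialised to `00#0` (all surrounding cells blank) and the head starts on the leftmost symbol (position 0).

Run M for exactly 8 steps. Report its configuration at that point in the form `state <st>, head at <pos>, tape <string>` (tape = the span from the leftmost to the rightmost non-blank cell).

state=p0 head=0 tape=__[0]0#0   (p0,0)→(p3,#,-1)
state=p3 head=-1 tape=_[_]#0#0   (p3,_)→(p2,0,-1)
state=p2 head=-2 tape=[_]0#0#0   (p2,_)→(p0,1,+1)
state=p0 head=-1 tape=1[0]#0#0   (p0,0)→(p3,#,-1)
state=p3 head=-2 tape=[1]##0#0   (p3,1)→(p1,0,+1)
state=p1 head=-1 tape=0[#]#0#0   (p1,#)→(p2,0,-1)
state=p2 head=-2 tape=[0]0#0#0   (p2,0)→(p2,#,+1)
state=p2 head=-1 tape=#[0]#0#0   (p2,0)→(p2,#,+1)
state=p2 head=0 tape=##[#]0#0
After 8 steps: state p2, head at 0, tape ###0#0.

state p2, head at 0, tape ###0#0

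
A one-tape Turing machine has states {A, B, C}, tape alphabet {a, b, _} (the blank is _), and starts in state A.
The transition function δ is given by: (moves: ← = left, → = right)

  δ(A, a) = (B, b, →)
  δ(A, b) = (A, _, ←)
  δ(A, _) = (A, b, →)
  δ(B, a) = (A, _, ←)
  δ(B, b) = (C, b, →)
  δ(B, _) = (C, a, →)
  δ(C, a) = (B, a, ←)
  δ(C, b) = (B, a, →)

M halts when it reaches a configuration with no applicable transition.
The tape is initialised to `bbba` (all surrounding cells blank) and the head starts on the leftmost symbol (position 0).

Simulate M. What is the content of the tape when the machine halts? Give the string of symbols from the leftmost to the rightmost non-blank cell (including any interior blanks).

state=A head=0 tape=___[b]bba__   (A,b)→(A,_,←)
state=A head=-1 tape=__[_]_bba__   (A,_)→(A,b,→)
state=A head=0 tape=__b[_]bba__   (A,_)→(A,b,→)
state=A head=1 tape=__bb[b]ba__   (A,b)→(A,_,←)
state=A head=0 tape=__b[b]_ba__   (A,b)→(A,_,←)
state=A head=-1 tape=__[b]__ba__   (A,b)→(A,_,←)
state=A head=-2 tape=_[_]___ba__   (A,_)→(A,b,→)
state=A head=-1 tape=_b[_]__ba__   (A,_)→(A,b,→)
state=A head=0 tape=_bb[_]_ba__   (A,_)→(A,b,→)
state=A head=1 tape=_bbb[_]ba__   (A,_)→(A,b,→)
state=A head=2 tape=_bbbb[b]a__   (A,b)→(A,_,←)
state=A head=1 tape=_bbb[b]_a__   (A,b)→(A,_,←)
state=A head=0 tape=_bb[b]__a__   (A,b)→(A,_,←)
state=A head=-1 tape=_b[b]___a__   (A,b)→(A,_,←)
state=A head=-2 tape=_[b]____a__   (A,b)→(A,_,←)
state=A head=-3 tape=[_]_____a__   (A,_)→(A,b,→)
state=A head=-2 tape=b[_]____a__   (A,_)→(A,b,→)
state=A head=-1 tape=bb[_]___a__   (A,_)→(A,b,→)
state=A head=0 tape=bbb[_]__a__   (A,_)→(A,b,→)
state=A head=1 tape=bbbb[_]_a__   (A,_)→(A,b,→)
state=A head=2 tape=bbbbb[_]a__   (A,_)→(A,b,→)
state=A head=3 tape=bbbbbb[a]__   (A,a)→(B,b,→)
state=B head=4 tape=bbbbbbb[_]_   (B,_)→(C,a,→)
state=C head=5 tape=bbbbbbba[_]
The non-blank tape span at halt is bbbbbbba.

bbbbbbba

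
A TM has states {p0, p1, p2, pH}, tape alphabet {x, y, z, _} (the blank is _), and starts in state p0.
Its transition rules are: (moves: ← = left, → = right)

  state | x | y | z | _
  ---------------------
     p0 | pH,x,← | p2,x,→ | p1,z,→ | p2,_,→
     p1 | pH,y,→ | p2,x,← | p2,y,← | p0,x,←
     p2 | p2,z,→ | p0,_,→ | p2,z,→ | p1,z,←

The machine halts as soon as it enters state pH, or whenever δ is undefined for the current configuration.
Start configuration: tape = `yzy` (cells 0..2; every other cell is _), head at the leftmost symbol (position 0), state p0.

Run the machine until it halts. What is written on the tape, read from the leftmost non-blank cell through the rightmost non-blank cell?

p0 | [y]zy_____   read y → write x, move →, go to p2
p2 | x[z]y_____   read z → write z, move →, go to p2
p2 | xz[y]_____   read y → write _, move →, go to p0
p0 | xz_[_]____   read _ → write _, move →, go to p2
p2 | xz__[_]___   read _ → write z, move ←, go to p1
p1 | xz_[_]z___   read _ → write x, move ←, go to p0
p0 | xz[_]xz___   read _ → write _, move →, go to p2
p2 | xz_[x]z___   read x → write z, move →, go to p2
p2 | xz_z[z]___   read z → write z, move →, go to p2
p2 | xz_zz[_]__   read _ → write z, move ←, go to p1
p1 | xz_z[z]z__   read z → write y, move ←, go to p2
p2 | xz_[z]yz__   read z → write z, move →, go to p2
p2 | xz_z[y]z__   read y → write _, move →, go to p0
p0 | xz_z_[z]__   read z → write z, move →, go to p1
p1 | xz_z_z[_]_   read _ → write x, move ←, go to p0
p0 | xz_z_[z]x_   read z → write z, move →, go to p1
p1 | xz_z_z[x]_   read x → write y, move →, go to pH
pH | xz_z_zy[_]
The non-blank tape span at halt is xz_z_zy.

xz_z_zy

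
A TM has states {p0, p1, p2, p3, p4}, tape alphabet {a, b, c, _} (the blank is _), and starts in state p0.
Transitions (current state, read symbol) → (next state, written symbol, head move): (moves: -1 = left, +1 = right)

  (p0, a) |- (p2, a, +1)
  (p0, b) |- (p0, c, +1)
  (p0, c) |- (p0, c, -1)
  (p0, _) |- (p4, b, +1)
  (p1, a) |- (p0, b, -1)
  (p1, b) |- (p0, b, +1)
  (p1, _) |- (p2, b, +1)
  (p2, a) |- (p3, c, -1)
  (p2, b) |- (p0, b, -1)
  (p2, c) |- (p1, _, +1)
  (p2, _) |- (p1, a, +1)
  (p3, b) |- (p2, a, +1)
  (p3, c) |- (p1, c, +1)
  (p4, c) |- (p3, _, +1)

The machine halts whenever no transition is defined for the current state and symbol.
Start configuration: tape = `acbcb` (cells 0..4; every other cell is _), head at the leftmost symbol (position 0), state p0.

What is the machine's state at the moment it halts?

p0 | [a]cbcb__   read a → write a, move +1, go to p2
p2 | a[c]bcb__   read c → write _, move +1, go to p1
p1 | a_[b]cb__   read b → write b, move +1, go to p0
p0 | a_b[c]b__   read c → write c, move -1, go to p0
p0 | a_[b]cb__   read b → write c, move +1, go to p0
p0 | a_c[c]b__   read c → write c, move -1, go to p0
p0 | a_[c]cb__   read c → write c, move -1, go to p0
p0 | a[_]ccb__   read _ → write b, move +1, go to p4
p4 | ab[c]cb__   read c → write _, move +1, go to p3
p3 | ab_[c]b__   read c → write c, move +1, go to p1
p1 | ab_c[b]__   read b → write b, move +1, go to p0
p0 | ab_cb[_]_   read _ → write b, move +1, go to p4
p4 | ab_cbb[_]
No transition is defined for (p4, _); M halts in state p4.

p4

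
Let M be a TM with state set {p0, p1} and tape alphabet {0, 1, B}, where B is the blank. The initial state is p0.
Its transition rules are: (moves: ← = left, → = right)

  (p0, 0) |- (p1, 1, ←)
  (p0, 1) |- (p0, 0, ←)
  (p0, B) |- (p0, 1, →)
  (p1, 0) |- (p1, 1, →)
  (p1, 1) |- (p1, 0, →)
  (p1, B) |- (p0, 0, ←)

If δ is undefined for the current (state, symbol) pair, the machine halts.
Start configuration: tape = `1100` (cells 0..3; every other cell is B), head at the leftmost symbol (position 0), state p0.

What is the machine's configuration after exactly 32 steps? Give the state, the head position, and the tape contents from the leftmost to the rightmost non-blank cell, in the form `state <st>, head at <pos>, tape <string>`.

state p0, head at 2, tape 00010000

state=p0 head=0 tape=B[1]100BBB   (p0,1)→(p0,0,←)
state=p0 head=-1 tape=[B]0100BBB   (p0,B)→(p0,1,→)
state=p0 head=0 tape=1[0]100BBB   (p0,0)→(p1,1,←)
state=p1 head=-1 tape=[1]1100BBB   (p1,1)→(p1,0,→)
state=p1 head=0 tape=0[1]100BBB   (p1,1)→(p1,0,→)
state=p1 head=1 tape=00[1]00BBB   (p1,1)→(p1,0,→)
state=p1 head=2 tape=000[0]0BBB   (p1,0)→(p1,1,→)
state=p1 head=3 tape=0001[0]BBB   (p1,0)→(p1,1,→)
state=p1 head=4 tape=00011[B]BB   (p1,B)→(p0,0,←)
state=p0 head=3 tape=0001[1]0BB   (p0,1)→(p0,0,←)
state=p0 head=2 tape=000[1]00BB   (p0,1)→(p0,0,←)
state=p0 head=1 tape=00[0]000BB   (p0,0)→(p1,1,←)
state=p1 head=0 tape=0[0]1000BB   (p1,0)→(p1,1,→)
state=p1 head=1 tape=01[1]000BB   (p1,1)→(p1,0,→)
state=p1 head=2 tape=010[0]00BB   (p1,0)→(p1,1,→)
state=p1 head=3 tape=0101[0]0BB   (p1,0)→(p1,1,→)
state=p1 head=4 tape=01011[0]BB   (p1,0)→(p1,1,→)
state=p1 head=5 tape=010111[B]B   (p1,B)→(p0,0,←)
state=p0 head=4 tape=01011[1]0B   (p0,1)→(p0,0,←)
state=p0 head=3 tape=0101[1]00B   (p0,1)→(p0,0,←)
state=p0 head=2 tape=010[1]000B   (p0,1)→(p0,0,←)
state=p0 head=1 tape=01[0]0000B   (p0,0)→(p1,1,←)
state=p1 head=0 tape=0[1]10000B   (p1,1)→(p1,0,→)
state=p1 head=1 tape=00[1]0000B   (p1,1)→(p1,0,→)
state=p1 head=2 tape=000[0]000B   (p1,0)→(p1,1,→)
state=p1 head=3 tape=0001[0]00B   (p1,0)→(p1,1,→)
state=p1 head=4 tape=00011[0]0B   (p1,0)→(p1,1,→)
state=p1 head=5 tape=000111[0]B   (p1,0)→(p1,1,→)
state=p1 head=6 tape=0001111[B]   (p1,B)→(p0,0,←)
state=p0 head=5 tape=000111[1]0   (p0,1)→(p0,0,←)
state=p0 head=4 tape=00011[1]00   (p0,1)→(p0,0,←)
state=p0 head=3 tape=0001[1]000   (p0,1)→(p0,0,←)
state=p0 head=2 tape=000[1]0000
After 32 steps: state p0, head at 2, tape 00010000.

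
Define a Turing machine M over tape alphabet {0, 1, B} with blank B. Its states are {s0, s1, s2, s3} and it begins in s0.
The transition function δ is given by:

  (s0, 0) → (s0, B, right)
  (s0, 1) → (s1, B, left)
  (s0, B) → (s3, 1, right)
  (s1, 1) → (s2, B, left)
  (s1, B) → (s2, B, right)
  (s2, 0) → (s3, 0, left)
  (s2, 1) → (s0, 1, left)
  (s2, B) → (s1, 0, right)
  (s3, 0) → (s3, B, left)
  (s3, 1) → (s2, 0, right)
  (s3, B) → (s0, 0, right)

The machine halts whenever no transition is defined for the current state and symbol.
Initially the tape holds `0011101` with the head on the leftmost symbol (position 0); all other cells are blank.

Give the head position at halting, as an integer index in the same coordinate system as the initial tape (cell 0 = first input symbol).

state=s0 head=0 tape=[0]011101   (s0,0)→(s0,B,right)
state=s0 head=1 tape=B[0]11101   (s0,0)→(s0,B,right)
state=s0 head=2 tape=BB[1]1101   (s0,1)→(s1,B,left)
state=s1 head=1 tape=B[B]B1101   (s1,B)→(s2,B,right)
state=s2 head=2 tape=BB[B]1101   (s2,B)→(s1,0,right)
state=s1 head=3 tape=BB0[1]101   (s1,1)→(s2,B,left)
state=s2 head=2 tape=BB[0]B101   (s2,0)→(s3,0,left)
state=s3 head=1 tape=B[B]0B101   (s3,B)→(s0,0,right)
state=s0 head=2 tape=B0[0]B101   (s0,0)→(s0,B,right)
state=s0 head=3 tape=B0B[B]101   (s0,B)→(s3,1,right)
state=s3 head=4 tape=B0B1[1]01   (s3,1)→(s2,0,right)
state=s2 head=5 tape=B0B10[0]1   (s2,0)→(s3,0,left)
state=s3 head=4 tape=B0B1[0]01   (s3,0)→(s3,B,left)
state=s3 head=3 tape=B0B[1]B01   (s3,1)→(s2,0,right)
state=s2 head=4 tape=B0B0[B]01   (s2,B)→(s1,0,right)
state=s1 head=5 tape=B0B00[0]1
At halt the head is at cell 5.

5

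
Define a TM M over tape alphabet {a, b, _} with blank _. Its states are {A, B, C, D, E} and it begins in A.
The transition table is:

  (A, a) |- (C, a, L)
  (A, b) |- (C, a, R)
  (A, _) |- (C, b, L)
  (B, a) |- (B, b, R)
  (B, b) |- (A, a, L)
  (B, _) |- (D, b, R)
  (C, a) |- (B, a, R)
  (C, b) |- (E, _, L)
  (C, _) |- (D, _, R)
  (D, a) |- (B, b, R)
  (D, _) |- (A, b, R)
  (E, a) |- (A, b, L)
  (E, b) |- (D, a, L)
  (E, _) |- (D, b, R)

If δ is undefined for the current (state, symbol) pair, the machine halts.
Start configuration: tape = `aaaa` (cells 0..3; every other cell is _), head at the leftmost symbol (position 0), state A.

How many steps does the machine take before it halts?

11

A | _[a]aaa___   read a → write a, move L, go to C
C | [_]aaaa___   read _ → write _, move R, go to D
D | _[a]aaa___   read a → write b, move R, go to B
B | _b[a]aa___   read a → write b, move R, go to B
B | _bb[a]a___   read a → write b, move R, go to B
B | _bbb[a]___   read a → write b, move R, go to B
B | _bbbb[_]__   read _ → write b, move R, go to D
D | _bbbbb[_]_   read _ → write b, move R, go to A
A | _bbbbbb[_]   read _ → write b, move L, go to C
C | _bbbbb[b]b   read b → write _, move L, go to E
E | _bbbb[b]_b   read b → write a, move L, go to D
D | _bbb[b]a_b
M halts after 11 transitions.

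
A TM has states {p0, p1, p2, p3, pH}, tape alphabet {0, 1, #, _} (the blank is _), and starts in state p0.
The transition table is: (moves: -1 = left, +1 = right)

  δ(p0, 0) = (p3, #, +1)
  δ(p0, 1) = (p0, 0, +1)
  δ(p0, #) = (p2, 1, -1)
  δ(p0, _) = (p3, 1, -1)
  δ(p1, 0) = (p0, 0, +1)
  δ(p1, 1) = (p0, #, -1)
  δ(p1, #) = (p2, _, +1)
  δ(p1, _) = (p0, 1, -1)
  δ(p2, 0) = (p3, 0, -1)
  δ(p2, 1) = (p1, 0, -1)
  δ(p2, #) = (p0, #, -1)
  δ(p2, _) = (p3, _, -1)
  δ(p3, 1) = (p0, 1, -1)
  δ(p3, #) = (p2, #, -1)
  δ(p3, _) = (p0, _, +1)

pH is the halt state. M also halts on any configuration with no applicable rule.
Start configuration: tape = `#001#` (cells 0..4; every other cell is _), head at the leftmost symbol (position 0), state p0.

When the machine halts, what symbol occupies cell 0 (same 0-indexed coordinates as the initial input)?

0

p0 | __[#]001#   read # → write 1, move -1, go to p2
p2 | _[_]1001#   read _ → write _, move -1, go to p3
p3 | [_]_1001#   read _ → write _, move +1, go to p0
p0 | _[_]1001#   read _ → write 1, move -1, go to p3
p3 | [_]11001#   read _ → write _, move +1, go to p0
p0 | _[1]1001#   read 1 → write 0, move +1, go to p0
p0 | _0[1]001#   read 1 → write 0, move +1, go to p0
p0 | _00[0]01#   read 0 → write #, move +1, go to p3
p3 | _00#[0]1#
Cell 0 holds 0 when M halts.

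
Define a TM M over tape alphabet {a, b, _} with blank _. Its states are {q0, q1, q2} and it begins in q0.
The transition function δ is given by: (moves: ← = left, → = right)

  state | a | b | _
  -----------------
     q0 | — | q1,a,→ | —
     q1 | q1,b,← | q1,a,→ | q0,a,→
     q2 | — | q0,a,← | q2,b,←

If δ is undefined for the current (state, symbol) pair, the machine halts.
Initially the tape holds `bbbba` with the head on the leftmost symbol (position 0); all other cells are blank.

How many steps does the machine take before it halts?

16

state=q0 head=0 tape=_[b]bbba__   (q0,b)→(q1,a,→)
state=q1 head=1 tape=_a[b]bba__   (q1,b)→(q1,a,→)
state=q1 head=2 tape=_aa[b]ba__   (q1,b)→(q1,a,→)
state=q1 head=3 tape=_aaa[b]a__   (q1,b)→(q1,a,→)
state=q1 head=4 tape=_aaaa[a]__   (q1,a)→(q1,b,←)
state=q1 head=3 tape=_aaa[a]b__   (q1,a)→(q1,b,←)
state=q1 head=2 tape=_aa[a]bb__   (q1,a)→(q1,b,←)
state=q1 head=1 tape=_a[a]bbb__   (q1,a)→(q1,b,←)
state=q1 head=0 tape=_[a]bbbb__   (q1,a)→(q1,b,←)
state=q1 head=-1 tape=[_]bbbbb__   (q1,_)→(q0,a,→)
state=q0 head=0 tape=a[b]bbbb__   (q0,b)→(q1,a,→)
state=q1 head=1 tape=aa[b]bbb__   (q1,b)→(q1,a,→)
state=q1 head=2 tape=aaa[b]bb__   (q1,b)→(q1,a,→)
state=q1 head=3 tape=aaaa[b]b__   (q1,b)→(q1,a,→)
state=q1 head=4 tape=aaaaa[b]__   (q1,b)→(q1,a,→)
state=q1 head=5 tape=aaaaaa[_]_   (q1,_)→(q0,a,→)
state=q0 head=6 tape=aaaaaaa[_]
M halts after 16 transitions.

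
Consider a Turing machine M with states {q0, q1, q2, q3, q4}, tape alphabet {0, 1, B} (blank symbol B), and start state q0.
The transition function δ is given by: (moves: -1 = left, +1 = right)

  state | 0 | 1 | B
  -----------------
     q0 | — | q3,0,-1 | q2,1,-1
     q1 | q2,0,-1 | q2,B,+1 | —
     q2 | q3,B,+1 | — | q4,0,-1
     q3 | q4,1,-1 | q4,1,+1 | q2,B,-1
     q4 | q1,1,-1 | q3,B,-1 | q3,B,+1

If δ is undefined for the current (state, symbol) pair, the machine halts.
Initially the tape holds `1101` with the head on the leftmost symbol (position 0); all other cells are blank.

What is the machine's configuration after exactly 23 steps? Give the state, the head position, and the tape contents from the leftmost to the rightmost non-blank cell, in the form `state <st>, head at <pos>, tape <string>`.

q0 | BBB[1]101B   read 1 → write 0, move -1, go to q3
q3 | BB[B]0101B   read B → write B, move -1, go to q2
q2 | B[B]B0101B   read B → write 0, move -1, go to q4
q4 | [B]0B0101B   read B → write B, move +1, go to q3
q3 | B[0]B0101B   read 0 → write 1, move -1, go to q4
q4 | [B]1B0101B   read B → write B, move +1, go to q3
q3 | B[1]B0101B   read 1 → write 1, move +1, go to q4
q4 | B1[B]0101B   read B → write B, move +1, go to q3
q3 | B1B[0]101B   read 0 → write 1, move -1, go to q4
q4 | B1[B]1101B   read B → write B, move +1, go to q3
q3 | B1B[1]101B   read 1 → write 1, move +1, go to q4
q4 | B1B1[1]01B   read 1 → write B, move -1, go to q3
q3 | B1B[1]B01B   read 1 → write 1, move +1, go to q4
q4 | B1B1[B]01B   read B → write B, move +1, go to q3
q3 | B1B1B[0]1B   read 0 → write 1, move -1, go to q4
q4 | B1B1[B]11B   read B → write B, move +1, go to q3
q3 | B1B1B[1]1B   read 1 → write 1, move +1, go to q4
q4 | B1B1B1[1]B   read 1 → write B, move -1, go to q3
q3 | B1B1B[1]BB   read 1 → write 1, move +1, go to q4
q4 | B1B1B1[B]B   read B → write B, move +1, go to q3
q3 | B1B1B1B[B]   read B → write B, move -1, go to q2
q2 | B1B1B1[B]B   read B → write 0, move -1, go to q4
q4 | B1B1B[1]0B   read 1 → write B, move -1, go to q3
q3 | B1B1[B]B0B
After 23 steps: state q3, head at 1, tape 1B1BB0.

state q3, head at 1, tape 1B1BB0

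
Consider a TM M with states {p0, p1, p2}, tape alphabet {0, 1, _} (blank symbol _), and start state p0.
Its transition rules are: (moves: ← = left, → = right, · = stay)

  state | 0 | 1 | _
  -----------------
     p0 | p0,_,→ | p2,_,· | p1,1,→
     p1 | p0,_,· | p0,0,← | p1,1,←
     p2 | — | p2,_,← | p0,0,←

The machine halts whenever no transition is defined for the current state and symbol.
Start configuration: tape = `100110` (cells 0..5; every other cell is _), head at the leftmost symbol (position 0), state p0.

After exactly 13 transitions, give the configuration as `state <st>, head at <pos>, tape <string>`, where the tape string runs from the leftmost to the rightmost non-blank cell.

state p2, head at 1, tape 11_0010

state=p0 head=0 tape=_[1]00110   (p0,1)→(p2,_,·)
state=p2 head=0 tape=_[_]00110   (p2,_)→(p0,0,←)
state=p0 head=-1 tape=[_]000110   (p0,_)→(p1,1,→)
state=p1 head=0 tape=1[0]00110   (p1,0)→(p0,_,·)
state=p0 head=0 tape=1[_]00110   (p0,_)→(p1,1,→)
state=p1 head=1 tape=11[0]0110   (p1,0)→(p0,_,·)
state=p0 head=1 tape=11[_]0110   (p0,_)→(p1,1,→)
state=p1 head=2 tape=111[0]110   (p1,0)→(p0,_,·)
state=p0 head=2 tape=111[_]110   (p0,_)→(p1,1,→)
state=p1 head=3 tape=1111[1]10   (p1,1)→(p0,0,←)
state=p0 head=2 tape=111[1]010   (p0,1)→(p2,_,·)
state=p2 head=2 tape=111[_]010   (p2,_)→(p0,0,←)
state=p0 head=1 tape=11[1]0010   (p0,1)→(p2,_,·)
state=p2 head=1 tape=11[_]0010
After 13 steps: state p2, head at 1, tape 11_0010.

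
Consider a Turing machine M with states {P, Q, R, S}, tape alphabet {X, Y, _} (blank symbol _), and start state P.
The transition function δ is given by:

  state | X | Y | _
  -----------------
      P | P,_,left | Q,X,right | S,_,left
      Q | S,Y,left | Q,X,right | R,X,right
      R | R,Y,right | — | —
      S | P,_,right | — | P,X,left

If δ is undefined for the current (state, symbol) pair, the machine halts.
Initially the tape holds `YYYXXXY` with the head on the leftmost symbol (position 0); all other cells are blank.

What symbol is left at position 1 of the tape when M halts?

X

state=P head=0 tape=[Y]YYXXXY__   (P,Y)→(Q,X,right)
state=Q head=1 tape=X[Y]YXXXY__   (Q,Y)→(Q,X,right)
state=Q head=2 tape=XX[Y]XXXY__   (Q,Y)→(Q,X,right)
state=Q head=3 tape=XXX[X]XXY__   (Q,X)→(S,Y,left)
state=S head=2 tape=XX[X]YXXY__   (S,X)→(P,_,right)
state=P head=3 tape=XX_[Y]XXY__   (P,Y)→(Q,X,right)
state=Q head=4 tape=XX_X[X]XY__   (Q,X)→(S,Y,left)
state=S head=3 tape=XX_[X]YXY__   (S,X)→(P,_,right)
state=P head=4 tape=XX__[Y]XY__   (P,Y)→(Q,X,right)
state=Q head=5 tape=XX__X[X]Y__   (Q,X)→(S,Y,left)
state=S head=4 tape=XX__[X]YY__   (S,X)→(P,_,right)
state=P head=5 tape=XX___[Y]Y__   (P,Y)→(Q,X,right)
state=Q head=6 tape=XX___X[Y]__   (Q,Y)→(Q,X,right)
state=Q head=7 tape=XX___XX[_]_   (Q,_)→(R,X,right)
state=R head=8 tape=XX___XXX[_]
Cell 1 holds X when M halts.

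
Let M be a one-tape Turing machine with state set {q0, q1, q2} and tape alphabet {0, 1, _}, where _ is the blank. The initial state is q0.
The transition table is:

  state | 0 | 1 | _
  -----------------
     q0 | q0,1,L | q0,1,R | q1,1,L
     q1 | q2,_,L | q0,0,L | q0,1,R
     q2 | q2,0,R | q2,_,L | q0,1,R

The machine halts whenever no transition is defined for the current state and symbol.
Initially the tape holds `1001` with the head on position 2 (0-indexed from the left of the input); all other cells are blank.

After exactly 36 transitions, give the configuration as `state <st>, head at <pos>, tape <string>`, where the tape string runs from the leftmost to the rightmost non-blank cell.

q0 | 10[0]1_____   read 0 → write 1, move L, go to q0
q0 | 1[0]11_____   read 0 → write 1, move L, go to q0
q0 | [1]111_____   read 1 → write 1, move R, go to q0
q0 | 1[1]11_____   read 1 → write 1, move R, go to q0
q0 | 11[1]1_____   read 1 → write 1, move R, go to q0
q0 | 111[1]_____   read 1 → write 1, move R, go to q0
q0 | 1111[_]____   read _ → write 1, move L, go to q1
q1 | 111[1]1____   read 1 → write 0, move L, go to q0
q0 | 11[1]01____   read 1 → write 1, move R, go to q0
q0 | 111[0]1____   read 0 → write 1, move L, go to q0
q0 | 11[1]11____   read 1 → write 1, move R, go to q0
q0 | 111[1]1____   read 1 → write 1, move R, go to q0
q0 | 1111[1]____   read 1 → write 1, move R, go to q0
q0 | 11111[_]___   read _ → write 1, move L, go to q1
q1 | 1111[1]1___   read 1 → write 0, move L, go to q0
q0 | 111[1]01___   read 1 → write 1, move R, go to q0
q0 | 1111[0]1___   read 0 → write 1, move L, go to q0
q0 | 111[1]11___   read 1 → write 1, move R, go to q0
q0 | 1111[1]1___   read 1 → write 1, move R, go to q0
q0 | 11111[1]___   read 1 → write 1, move R, go to q0
q0 | 111111[_]__   read _ → write 1, move L, go to q1
q1 | 11111[1]1__   read 1 → write 0, move L, go to q0
q0 | 1111[1]01__   read 1 → write 1, move R, go to q0
q0 | 11111[0]1__   read 0 → write 1, move L, go to q0
q0 | 1111[1]11__   read 1 → write 1, move R, go to q0
q0 | 11111[1]1__   read 1 → write 1, move R, go to q0
q0 | 111111[1]__   read 1 → write 1, move R, go to q0
q0 | 1111111[_]_   read _ → write 1, move L, go to q1
q1 | 111111[1]1_   read 1 → write 0, move L, go to q0
q0 | 11111[1]01_   read 1 → write 1, move R, go to q0
q0 | 111111[0]1_   read 0 → write 1, move L, go to q0
q0 | 11111[1]11_   read 1 → write 1, move R, go to q0
q0 | 111111[1]1_   read 1 → write 1, move R, go to q0
q0 | 1111111[1]_   read 1 → write 1, move R, go to q0
q0 | 11111111[_]   read _ → write 1, move L, go to q1
q1 | 1111111[1]1   read 1 → write 0, move L, go to q0
q0 | 111111[1]01
After 36 steps: state q0, head at 6, tape 111111101.

state q0, head at 6, tape 111111101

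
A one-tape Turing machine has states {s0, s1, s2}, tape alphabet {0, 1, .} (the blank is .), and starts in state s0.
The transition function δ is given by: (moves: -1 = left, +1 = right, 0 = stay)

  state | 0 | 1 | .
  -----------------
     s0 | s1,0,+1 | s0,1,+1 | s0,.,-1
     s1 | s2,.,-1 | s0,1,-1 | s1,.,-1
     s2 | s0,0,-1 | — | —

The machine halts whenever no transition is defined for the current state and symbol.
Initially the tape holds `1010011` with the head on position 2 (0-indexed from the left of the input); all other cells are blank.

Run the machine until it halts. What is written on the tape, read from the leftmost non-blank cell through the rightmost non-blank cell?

101..11

s0 | 10[1]0011   read 1 → write 1, move +1, go to s0
s0 | 101[0]011   read 0 → write 0, move +1, go to s1
s1 | 1010[0]11   read 0 → write ., move -1, go to s2
s2 | 101[0].11   read 0 → write 0, move -1, go to s0
s0 | 10[1]0.11   read 1 → write 1, move +1, go to s0
s0 | 101[0].11   read 0 → write 0, move +1, go to s1
s1 | 1010[.]11   read . → write ., move -1, go to s1
s1 | 101[0].11   read 0 → write ., move -1, go to s2
s2 | 10[1]..11
The non-blank tape span at halt is 101..11.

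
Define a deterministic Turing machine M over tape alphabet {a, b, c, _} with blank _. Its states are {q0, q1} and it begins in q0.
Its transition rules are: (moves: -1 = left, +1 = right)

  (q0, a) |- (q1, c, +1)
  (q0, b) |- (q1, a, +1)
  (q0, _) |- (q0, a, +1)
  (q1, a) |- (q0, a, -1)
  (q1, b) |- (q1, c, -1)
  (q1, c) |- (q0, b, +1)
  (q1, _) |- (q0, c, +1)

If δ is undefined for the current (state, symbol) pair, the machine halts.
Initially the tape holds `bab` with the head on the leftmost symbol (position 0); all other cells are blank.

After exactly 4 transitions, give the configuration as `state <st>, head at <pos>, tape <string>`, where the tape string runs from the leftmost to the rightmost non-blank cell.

q0 | [b]ab   read b → write a, move +1, go to q1
q1 | a[a]b   read a → write a, move -1, go to q0
q0 | [a]ab   read a → write c, move +1, go to q1
q1 | c[a]b   read a → write a, move -1, go to q0
q0 | [c]ab
After 4 steps: state q0, head at 0, tape cab.

state q0, head at 0, tape cab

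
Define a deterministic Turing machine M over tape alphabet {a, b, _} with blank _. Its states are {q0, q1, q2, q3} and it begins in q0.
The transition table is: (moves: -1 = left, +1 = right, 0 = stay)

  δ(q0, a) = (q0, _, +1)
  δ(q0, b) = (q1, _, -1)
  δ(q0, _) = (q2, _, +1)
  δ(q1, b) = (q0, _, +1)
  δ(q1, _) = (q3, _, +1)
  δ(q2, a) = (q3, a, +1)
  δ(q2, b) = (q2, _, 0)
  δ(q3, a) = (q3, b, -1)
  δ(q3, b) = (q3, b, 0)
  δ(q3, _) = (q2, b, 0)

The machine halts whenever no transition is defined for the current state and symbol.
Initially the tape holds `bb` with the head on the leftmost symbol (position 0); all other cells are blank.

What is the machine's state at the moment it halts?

q2

state=q0 head=0 tape=_[b]b   (q0,b)→(q1,_,-1)
state=q1 head=-1 tape=[_]_b   (q1,_)→(q3,_,+1)
state=q3 head=0 tape=_[_]b   (q3,_)→(q2,b,0)
state=q2 head=0 tape=_[b]b   (q2,b)→(q2,_,0)
state=q2 head=0 tape=_[_]b
No transition is defined for (q2, _); M halts in state q2.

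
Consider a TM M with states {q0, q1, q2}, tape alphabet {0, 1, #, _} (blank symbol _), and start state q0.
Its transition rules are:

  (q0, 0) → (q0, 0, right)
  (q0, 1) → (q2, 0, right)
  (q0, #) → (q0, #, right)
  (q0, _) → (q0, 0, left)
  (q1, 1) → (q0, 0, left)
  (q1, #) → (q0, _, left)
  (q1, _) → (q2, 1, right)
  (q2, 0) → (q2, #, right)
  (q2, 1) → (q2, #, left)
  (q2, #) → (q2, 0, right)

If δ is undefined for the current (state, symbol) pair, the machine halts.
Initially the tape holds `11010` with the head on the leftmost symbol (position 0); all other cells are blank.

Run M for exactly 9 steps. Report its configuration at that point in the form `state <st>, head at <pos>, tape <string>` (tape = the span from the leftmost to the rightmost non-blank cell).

state q2, head at 5, tape #000#

q0 | [1]1010_   read 1 → write 0, move right, go to q2
q2 | 0[1]010_   read 1 → write #, move left, go to q2
q2 | [0]#010_   read 0 → write #, move right, go to q2
q2 | #[#]010_   read # → write 0, move right, go to q2
q2 | #0[0]10_   read 0 → write #, move right, go to q2
q2 | #0#[1]0_   read 1 → write #, move left, go to q2
q2 | #0[#]#0_   read # → write 0, move right, go to q2
q2 | #00[#]0_   read # → write 0, move right, go to q2
q2 | #000[0]_   read 0 → write #, move right, go to q2
q2 | #000#[_]
After 9 steps: state q2, head at 5, tape #000#.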